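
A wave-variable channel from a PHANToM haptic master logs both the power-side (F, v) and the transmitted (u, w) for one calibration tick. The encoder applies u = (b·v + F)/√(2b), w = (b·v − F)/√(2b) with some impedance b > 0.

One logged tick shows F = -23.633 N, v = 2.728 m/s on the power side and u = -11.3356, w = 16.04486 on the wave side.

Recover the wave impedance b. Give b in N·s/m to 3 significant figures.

u + w = 4.70926;  u + w = √(2b)·v, so √(2b) = 4.70926/2.728 = 1.72627.
b = (√(2b))²/2 = 2.98000/2 = 1.49000.
(Check via u − w = 2F/√(2b): u − w = -27.38046, 2F/√(2b) = -27.38045.)

b = 1.49 N·s/m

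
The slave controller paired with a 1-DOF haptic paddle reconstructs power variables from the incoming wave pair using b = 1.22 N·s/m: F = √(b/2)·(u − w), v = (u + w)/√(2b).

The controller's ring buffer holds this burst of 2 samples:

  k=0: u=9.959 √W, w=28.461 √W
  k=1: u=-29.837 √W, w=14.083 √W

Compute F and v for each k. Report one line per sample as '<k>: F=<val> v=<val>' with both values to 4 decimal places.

k=0: u−w=-18.5020, u+w=38.4200; √(b/2)=0.7810, √(2b)=1.5620; F=0.7810×(-18.502)=-14.4505, v=38.4200/1.5620=24.5959
k=1: u−w=-43.9200, u+w=-15.7540; √(b/2)=0.7810, √(2b)=1.5620; F=0.7810×(-43.92)=-34.3026, v=-15.7540/1.5620=-10.0855

0: F=-14.4505 v=24.5959
1: F=-34.3026 v=-10.0855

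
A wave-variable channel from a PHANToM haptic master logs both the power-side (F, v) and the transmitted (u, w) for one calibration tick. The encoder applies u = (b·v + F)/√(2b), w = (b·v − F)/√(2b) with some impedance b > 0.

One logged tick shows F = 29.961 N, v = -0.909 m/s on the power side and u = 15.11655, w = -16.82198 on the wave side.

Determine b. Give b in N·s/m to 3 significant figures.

u + w = -1.7054;  u + w = √(2b)·v, so √(2b) = -1.7054/(-0.909) = 1.8762.
b = (√(2b))²/2 = 3.5200/2 = 1.7600.
(Check via u − w = 2F/√(2b): u − w = 31.9385, 2F/√(2b) = 31.9386.)

b = 1.76 N·s/m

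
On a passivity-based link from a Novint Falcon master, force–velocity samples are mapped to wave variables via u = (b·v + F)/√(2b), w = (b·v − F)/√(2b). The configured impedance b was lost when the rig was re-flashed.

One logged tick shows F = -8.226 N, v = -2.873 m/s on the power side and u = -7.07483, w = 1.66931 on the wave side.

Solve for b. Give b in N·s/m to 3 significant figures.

b = 1.77 N·s/m

u + w = -5.40552;  u + w = √(2b)·v, so √(2b) = -5.40552/(-2.873) = 1.88149.
b = (√(2b))²/2 = 3.54000/2 = 1.77000.
(Check via u − w = 2F/√(2b): u − w = -8.74414, 2F/√(2b) = -8.74413.)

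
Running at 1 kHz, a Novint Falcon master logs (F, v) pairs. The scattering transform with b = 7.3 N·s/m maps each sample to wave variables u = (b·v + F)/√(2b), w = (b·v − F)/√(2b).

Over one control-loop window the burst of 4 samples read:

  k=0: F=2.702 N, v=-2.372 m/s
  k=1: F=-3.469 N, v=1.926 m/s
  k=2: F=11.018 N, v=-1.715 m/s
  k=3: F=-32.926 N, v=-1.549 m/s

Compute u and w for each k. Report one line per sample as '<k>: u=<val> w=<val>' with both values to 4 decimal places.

0: u=-3.8246 w=-5.2388
1: u=2.7717 w=4.5875
2: u=-0.3930 w=-6.1600
3: u=-11.5765 w=5.6578

k=0: b·v=7.3×(-2.372)=-17.3156; √(2b)=3.8210; u=(-17.3156+2.702)/3.8210=-3.8246, w=(-17.3156−2.702)/3.8210=-5.2388
k=1: b·v=7.3×1.926=14.0598; √(2b)=3.8210; u=(14.0598+(-3.469))/3.8210=2.7717, w=(14.0598−(-3.469))/3.8210=4.5875
k=2: b·v=7.3×(-1.715)=-12.5195; √(2b)=3.8210; u=(-12.5195+11.018)/3.8210=-0.3930, w=(-12.5195−11.018)/3.8210=-6.1600
k=3: b·v=7.3×(-1.549)=-11.3077; √(2b)=3.8210; u=(-11.3077+(-32.926))/3.8210=-11.5765, w=(-11.3077−(-32.926))/3.8210=5.6578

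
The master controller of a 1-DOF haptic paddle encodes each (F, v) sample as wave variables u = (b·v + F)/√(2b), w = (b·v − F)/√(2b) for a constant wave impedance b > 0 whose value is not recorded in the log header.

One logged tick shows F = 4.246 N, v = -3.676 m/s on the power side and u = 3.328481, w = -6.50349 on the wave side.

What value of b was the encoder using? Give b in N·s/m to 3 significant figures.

u + w = -3.175009;  u + w = √(2b)·v, so √(2b) = -3.175009/(-3.676) = 0.863713.
b = (√(2b))²/2 = 0.746000/2 = 0.373000.
(Check via u − w = 2F/√(2b): u − w = 9.831971, 2F/√(2b) = 9.831970.)

b = 0.373 N·s/m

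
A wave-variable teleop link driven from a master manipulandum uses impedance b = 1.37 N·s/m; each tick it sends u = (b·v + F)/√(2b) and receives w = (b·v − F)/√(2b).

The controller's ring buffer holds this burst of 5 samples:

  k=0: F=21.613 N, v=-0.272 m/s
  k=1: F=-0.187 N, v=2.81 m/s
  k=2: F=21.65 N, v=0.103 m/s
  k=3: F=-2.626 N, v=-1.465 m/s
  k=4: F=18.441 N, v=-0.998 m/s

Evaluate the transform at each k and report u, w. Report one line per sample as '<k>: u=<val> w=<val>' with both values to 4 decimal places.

k=0: b·v=1.37×(-0.272)=-0.3726; √(2b)=1.6553; u=(-0.3726+21.613)/1.6553=12.8318, w=(-0.3726−21.613)/1.6553=-13.2820
k=1: b·v=1.37×2.81=3.8497; √(2b)=1.6553; u=(3.8497+(-0.187))/1.6553=2.2127, w=(3.8497−(-0.187))/1.6553=2.4387
k=2: b·v=1.37×0.103=0.1411; √(2b)=1.6553; u=(0.1411+21.65)/1.6553=13.1645, w=(0.1411−21.65)/1.6553=-12.9940
k=3: b·v=1.37×(-1.465)=-2.0071; √(2b)=1.6553; u=(-2.0071+(-2.626))/1.6553=-2.7989, w=(-2.0071−(-2.626))/1.6553=0.3739
k=4: b·v=1.37×(-0.998)=-1.3673; √(2b)=1.6553; u=(-1.3673+18.441)/1.6553=10.3146, w=(-1.3673−18.441)/1.6553=-11.9666

0: u=12.8318 w=-13.2820
1: u=2.2127 w=2.4387
2: u=13.1645 w=-12.9940
3: u=-2.7989 w=0.3739
4: u=10.3146 w=-11.9666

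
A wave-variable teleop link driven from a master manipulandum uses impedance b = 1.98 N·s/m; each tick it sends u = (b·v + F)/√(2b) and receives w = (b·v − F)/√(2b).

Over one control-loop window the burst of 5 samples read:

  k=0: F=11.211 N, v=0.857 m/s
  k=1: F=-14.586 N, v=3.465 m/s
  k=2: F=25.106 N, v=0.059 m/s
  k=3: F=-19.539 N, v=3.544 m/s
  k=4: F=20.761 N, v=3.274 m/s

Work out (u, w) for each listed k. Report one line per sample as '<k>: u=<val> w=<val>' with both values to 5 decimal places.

0: u=6.48644 w=-4.78104
1: u=-3.88211 w=10.77737
2: u=12.67494 w=-12.55754
3: u=-6.29248 w=13.34495
4: u=13.69038 w=-7.17521

k=0: b·v=1.98×0.857=1.69686; √(2b)=1.98997; u=(1.69686+11.211)/1.98997=6.48644, w=(1.69686−11.211)/1.98997=-4.78104
k=1: b·v=1.98×3.465=6.86070; √(2b)=1.98997; u=(6.86070+(-14.586))/1.98997=-3.88211, w=(6.86070−(-14.586))/1.98997=10.77737
k=2: b·v=1.98×0.059=0.11682; √(2b)=1.98997; u=(0.11682+25.106)/1.98997=12.67494, w=(0.11682−25.106)/1.98997=-12.55754
k=3: b·v=1.98×3.544=7.01712; √(2b)=1.98997; u=(7.01712+(-19.539))/1.98997=-6.29248, w=(7.01712−(-19.539))/1.98997=13.34495
k=4: b·v=1.98×3.274=6.48252; √(2b)=1.98997; u=(6.48252+20.761)/1.98997=13.69038, w=(6.48252−20.761)/1.98997=-7.17521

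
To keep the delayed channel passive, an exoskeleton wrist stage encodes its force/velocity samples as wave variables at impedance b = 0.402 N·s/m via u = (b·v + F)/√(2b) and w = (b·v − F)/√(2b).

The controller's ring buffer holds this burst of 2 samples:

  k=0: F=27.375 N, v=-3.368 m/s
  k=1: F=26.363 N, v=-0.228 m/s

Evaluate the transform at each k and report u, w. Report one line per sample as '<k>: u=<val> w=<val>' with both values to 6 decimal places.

k=0: b·v=0.402×(-3.368)=-1.353936; √(2b)=0.896660; u=(-1.353936+27.375)/0.896660=29.019975, w=(-1.353936−27.375)/0.896660=-32.039927
k=1: b·v=0.402×(-0.228)=-0.091656; √(2b)=0.896660; u=(-0.091656+26.363)/0.896660=29.299099, w=(-0.091656−26.363)/0.896660=-29.503538

0: u=29.019975 w=-32.039927
1: u=29.299099 w=-29.503538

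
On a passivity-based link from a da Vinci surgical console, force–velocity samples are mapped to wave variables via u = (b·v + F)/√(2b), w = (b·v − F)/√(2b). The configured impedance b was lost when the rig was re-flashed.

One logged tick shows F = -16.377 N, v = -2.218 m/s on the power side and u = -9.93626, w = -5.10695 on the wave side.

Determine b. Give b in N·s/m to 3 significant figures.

b = 23 N·s/m

u + w = -15.0432;  u + w = √(2b)·v, so √(2b) = -15.0432/(-2.218) = 6.7823.
b = (√(2b))²/2 = 46.0000/2 = 23.0000.
(Check via u − w = 2F/√(2b): u − w = -4.8293, 2F/√(2b) = -4.8293.)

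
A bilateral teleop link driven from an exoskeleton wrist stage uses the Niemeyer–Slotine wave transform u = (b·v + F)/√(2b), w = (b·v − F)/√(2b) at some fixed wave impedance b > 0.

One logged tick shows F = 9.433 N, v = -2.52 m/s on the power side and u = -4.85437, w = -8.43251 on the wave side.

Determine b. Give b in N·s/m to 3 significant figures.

u + w = -13.28688;  u + w = √(2b)·v, so √(2b) = -13.28688/(-2.52) = 5.27257.
b = (√(2b))²/2 = 27.80001/2 = 13.90000.
(Check via u − w = 2F/√(2b): u − w = 3.57814, 2F/√(2b) = 3.57814.)

b = 13.9 N·s/m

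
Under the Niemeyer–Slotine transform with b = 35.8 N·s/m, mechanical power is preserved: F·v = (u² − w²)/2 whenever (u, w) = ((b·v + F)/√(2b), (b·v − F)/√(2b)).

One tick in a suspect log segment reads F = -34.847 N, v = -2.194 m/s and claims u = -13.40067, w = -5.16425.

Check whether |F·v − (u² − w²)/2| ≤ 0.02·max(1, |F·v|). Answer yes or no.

yes

F·v = (-34.847)×(-2.194) = 76.45432 W.
(u² − w²)/2 = (179.57796 − 26.66948)/2 = 76.45424 W.
|Δ| = 0.00008;  2% of max(1, |F·v|) = 1.52909.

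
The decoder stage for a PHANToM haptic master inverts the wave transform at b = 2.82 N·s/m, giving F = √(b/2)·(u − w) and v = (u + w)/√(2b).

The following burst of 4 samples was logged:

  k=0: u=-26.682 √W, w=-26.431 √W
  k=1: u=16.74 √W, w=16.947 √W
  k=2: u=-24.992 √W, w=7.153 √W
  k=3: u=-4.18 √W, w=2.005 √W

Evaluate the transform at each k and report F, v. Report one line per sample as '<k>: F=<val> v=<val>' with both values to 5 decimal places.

0: F=-0.29805 v=-22.36461
1: F=-0.24580 v=14.18479
2: F=-38.17007 v=-7.51157
3: F=-7.34428 v=-0.91584

k=0: u−w=-0.25100, u+w=-53.11300; √(b/2)=1.18743, √(2b)=2.37487; F=1.18743×(-0.251)=-0.29805, v=-53.11300/2.37487=-22.36461
k=1: u−w=-0.20700, u+w=33.68700; √(b/2)=1.18743, √(2b)=2.37487; F=1.18743×(-0.207)=-0.24580, v=33.68700/2.37487=14.18479
k=2: u−w=-32.14500, u+w=-17.83900; √(b/2)=1.18743, √(2b)=2.37487; F=1.18743×(-32.145)=-38.17007, v=-17.83900/2.37487=-7.51157
k=3: u−w=-6.18500, u+w=-2.17500; √(b/2)=1.18743, √(2b)=2.37487; F=1.18743×(-6.185)=-7.34428, v=-2.17500/2.37487=-0.91584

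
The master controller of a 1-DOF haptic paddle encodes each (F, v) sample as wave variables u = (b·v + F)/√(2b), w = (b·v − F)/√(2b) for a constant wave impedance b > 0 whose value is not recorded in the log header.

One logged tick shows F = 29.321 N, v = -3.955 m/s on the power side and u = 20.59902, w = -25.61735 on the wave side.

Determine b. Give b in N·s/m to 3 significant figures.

b = 0.805 N·s/m

u + w = -5.01833;  u + w = √(2b)·v, so √(2b) = -5.01833/(-3.955) = 1.26886.
b = (√(2b))²/2 = 1.61000/2 = 0.80500.
(Check via u − w = 2F/√(2b): u − w = 46.21637, 2F/√(2b) = 46.21639.)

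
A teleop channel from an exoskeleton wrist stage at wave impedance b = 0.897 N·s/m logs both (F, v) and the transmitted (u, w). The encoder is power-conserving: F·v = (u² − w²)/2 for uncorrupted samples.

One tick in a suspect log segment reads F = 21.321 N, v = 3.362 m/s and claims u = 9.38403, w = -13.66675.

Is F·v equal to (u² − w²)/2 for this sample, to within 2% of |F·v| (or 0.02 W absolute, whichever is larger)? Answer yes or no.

F·v = 21.321×3.362 = 71.6812 W.
(u² − w²)/2 = (88.0600 − 186.7801)/2 = -49.3600 W.
|Δ| = 121.0412;  2% of max(1, |F·v|) = 1.4336.

no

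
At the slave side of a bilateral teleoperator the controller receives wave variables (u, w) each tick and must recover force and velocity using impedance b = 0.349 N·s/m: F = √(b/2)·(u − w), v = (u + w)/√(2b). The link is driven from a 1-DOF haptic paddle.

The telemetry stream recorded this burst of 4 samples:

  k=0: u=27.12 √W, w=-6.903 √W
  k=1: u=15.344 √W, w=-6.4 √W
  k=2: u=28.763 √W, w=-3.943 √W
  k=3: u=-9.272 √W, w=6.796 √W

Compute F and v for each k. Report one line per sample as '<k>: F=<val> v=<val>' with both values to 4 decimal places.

k=0: u−w=34.0230, u+w=20.2170; √(b/2)=0.4177, √(2b)=0.8355; F=0.4177×34.023=14.2125, v=20.2170/0.8355=24.1985
k=1: u−w=21.7440, u+w=8.9440; √(b/2)=0.4177, √(2b)=0.8355; F=0.4177×21.744=9.0832, v=8.9440/0.8355=10.7054
k=2: u−w=32.7060, u+w=24.8200; √(b/2)=0.4177, √(2b)=0.8355; F=0.4177×32.706=13.6623, v=24.8200/0.8355=29.7080
k=3: u−w=-16.0680, u+w=-2.4760; √(b/2)=0.4177, √(2b)=0.8355; F=0.4177×(-16.068)=-6.7121, v=-2.4760/0.8355=-2.9636

0: F=14.2125 v=24.1985
1: F=9.0832 v=10.7054
2: F=13.6623 v=29.7080
3: F=-6.7121 v=-2.9636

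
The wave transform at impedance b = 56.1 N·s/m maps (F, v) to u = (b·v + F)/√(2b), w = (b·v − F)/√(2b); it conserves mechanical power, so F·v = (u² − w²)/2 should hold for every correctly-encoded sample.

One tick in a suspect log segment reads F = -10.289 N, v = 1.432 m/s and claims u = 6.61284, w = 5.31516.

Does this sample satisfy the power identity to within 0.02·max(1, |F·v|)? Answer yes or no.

no

F·v = (-10.289)×1.432 = -14.73385 W.
(u² − w²)/2 = (43.72965 − 28.25093)/2 = 7.73936 W.
|Δ| = 22.47321;  2% of max(1, |F·v|) = 0.29468.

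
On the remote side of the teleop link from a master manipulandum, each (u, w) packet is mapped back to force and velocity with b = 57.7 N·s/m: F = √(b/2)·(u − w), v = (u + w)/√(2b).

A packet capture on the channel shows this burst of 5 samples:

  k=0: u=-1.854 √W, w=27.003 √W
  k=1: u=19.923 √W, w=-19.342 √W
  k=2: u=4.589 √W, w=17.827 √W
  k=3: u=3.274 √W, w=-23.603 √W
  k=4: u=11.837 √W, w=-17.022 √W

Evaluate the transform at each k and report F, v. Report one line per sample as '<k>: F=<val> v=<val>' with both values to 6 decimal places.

k=0: u−w=-28.857000, u+w=25.149000; √(b/2)=5.371220, √(2b)=10.742439; F=5.371220×(-28.857)=-154.997284, v=25.149000/10.742439=2.341088
k=1: u−w=39.265000, u+w=0.581000; √(b/2)=5.371220, √(2b)=10.742439; F=5.371220×39.265=210.900938, v=0.581000/10.742439=0.054085
k=2: u−w=-13.238000, u+w=22.416000; √(b/2)=5.371220, √(2b)=10.742439; F=5.371220×(-13.238)=-71.104205, v=22.416000/10.742439=2.086677
k=3: u−w=26.877000, u+w=-20.329000; √(b/2)=5.371220, √(2b)=10.742439; F=5.371220×26.877=144.362269, v=-20.329000/10.742439=-1.892401
k=4: u−w=28.859000, u+w=-5.185000; √(b/2)=5.371220, √(2b)=10.742439; F=5.371220×28.859=155.008026, v=-5.185000/10.742439=-0.482665

0: F=-154.997284 v=2.341088
1: F=210.900938 v=0.054085
2: F=-71.104205 v=2.086677
3: F=144.362269 v=-1.892401
4: F=155.008026 v=-0.482665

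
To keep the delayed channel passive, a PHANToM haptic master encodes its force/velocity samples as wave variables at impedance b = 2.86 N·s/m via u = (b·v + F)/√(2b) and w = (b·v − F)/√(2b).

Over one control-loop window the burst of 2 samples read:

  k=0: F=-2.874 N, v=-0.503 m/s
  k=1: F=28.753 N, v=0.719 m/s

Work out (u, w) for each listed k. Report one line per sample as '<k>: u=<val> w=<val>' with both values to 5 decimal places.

k=0: b·v=2.86×(-0.503)=-1.43858; √(2b)=2.39165; u=(-1.43858+(-2.874))/2.39165=-1.80318, w=(-1.43858−(-2.874))/2.39165=0.60018
k=1: b·v=2.86×0.719=2.05634; √(2b)=2.39165; u=(2.05634+28.753)/2.39165=12.88203, w=(2.05634−28.753)/2.39165=-11.16243

0: u=-1.80318 w=0.60018
1: u=12.88203 w=-11.16243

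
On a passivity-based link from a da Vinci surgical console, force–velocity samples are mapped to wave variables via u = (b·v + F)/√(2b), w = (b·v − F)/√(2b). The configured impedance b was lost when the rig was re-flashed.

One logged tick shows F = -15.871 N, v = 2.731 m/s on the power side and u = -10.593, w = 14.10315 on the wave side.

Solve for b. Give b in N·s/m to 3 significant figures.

b = 0.826 N·s/m

u + w = 3.51015;  u + w = √(2b)·v, so √(2b) = 3.51015/2.731 = 1.28530.
b = (√(2b))²/2 = 1.65199/2 = 0.82600.
(Check via u − w = 2F/√(2b): u − w = -24.69615, 2F/√(2b) = -24.69621.)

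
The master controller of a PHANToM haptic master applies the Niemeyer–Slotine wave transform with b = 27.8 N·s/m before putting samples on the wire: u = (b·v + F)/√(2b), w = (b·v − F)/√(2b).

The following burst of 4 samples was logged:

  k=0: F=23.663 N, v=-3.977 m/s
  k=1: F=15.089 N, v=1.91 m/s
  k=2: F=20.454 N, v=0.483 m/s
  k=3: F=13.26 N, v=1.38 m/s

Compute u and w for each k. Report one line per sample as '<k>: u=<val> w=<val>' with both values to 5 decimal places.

0: u=-11.65388 w=-18.00079
1: u=9.14459 w=5.09740
2: u=4.54385 w=-0.94234
3: u=6.92332 w=3.36671

k=0: b·v=27.8×(-3.977)=-110.56060; √(2b)=7.45654; u=(-110.56060+23.663)/7.45654=-11.65388, w=(-110.56060−23.663)/7.45654=-18.00079
k=1: b·v=27.8×1.91=53.09800; √(2b)=7.45654; u=(53.09800+15.089)/7.45654=9.14459, w=(53.09800−15.089)/7.45654=5.09740
k=2: b·v=27.8×0.483=13.42740; √(2b)=7.45654; u=(13.42740+20.454)/7.45654=4.54385, w=(13.42740−20.454)/7.45654=-0.94234
k=3: b·v=27.8×1.38=38.36400; √(2b)=7.45654; u=(38.36400+13.26)/7.45654=6.92332, w=(38.36400−13.26)/7.45654=3.36671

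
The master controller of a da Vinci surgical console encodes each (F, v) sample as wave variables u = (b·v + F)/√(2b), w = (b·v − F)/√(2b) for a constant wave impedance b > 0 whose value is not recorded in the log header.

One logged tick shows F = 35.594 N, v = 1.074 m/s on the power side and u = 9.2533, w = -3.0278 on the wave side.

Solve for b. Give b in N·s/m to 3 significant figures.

b = 16.8 N·s/m

u + w = 6.2255;  u + w = √(2b)·v, so √(2b) = 6.2255/1.074 = 5.7966.
b = (√(2b))²/2 = 33.6000/2 = 16.8000.
(Check via u − w = 2F/√(2b): u − w = 12.2811, 2F/√(2b) = 12.2811.)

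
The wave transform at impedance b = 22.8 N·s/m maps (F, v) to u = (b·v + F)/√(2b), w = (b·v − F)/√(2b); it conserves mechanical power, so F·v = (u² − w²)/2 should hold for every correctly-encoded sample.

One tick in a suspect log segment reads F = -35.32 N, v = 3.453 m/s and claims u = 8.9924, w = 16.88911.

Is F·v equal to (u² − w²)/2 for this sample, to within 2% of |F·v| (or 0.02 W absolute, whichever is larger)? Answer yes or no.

no

F·v = (-35.32)×3.453 = -121.95996 W.
(u² − w²)/2 = (80.86326 − 285.24204)/2 = -102.18939 W.
|Δ| = 19.77057;  2% of max(1, |F·v|) = 2.43920.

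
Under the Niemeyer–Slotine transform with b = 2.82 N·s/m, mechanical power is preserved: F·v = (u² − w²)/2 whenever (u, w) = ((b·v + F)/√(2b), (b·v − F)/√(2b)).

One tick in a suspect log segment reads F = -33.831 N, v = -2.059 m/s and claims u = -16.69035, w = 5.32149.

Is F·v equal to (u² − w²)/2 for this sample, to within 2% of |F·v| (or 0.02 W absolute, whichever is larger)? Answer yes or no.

no

F·v = (-33.831)×(-2.059) = 69.6580 W.
(u² − w²)/2 = (278.5678 − 28.3183)/2 = 125.1248 W.
|Δ| = 55.4667;  2% of max(1, |F·v|) = 1.3932.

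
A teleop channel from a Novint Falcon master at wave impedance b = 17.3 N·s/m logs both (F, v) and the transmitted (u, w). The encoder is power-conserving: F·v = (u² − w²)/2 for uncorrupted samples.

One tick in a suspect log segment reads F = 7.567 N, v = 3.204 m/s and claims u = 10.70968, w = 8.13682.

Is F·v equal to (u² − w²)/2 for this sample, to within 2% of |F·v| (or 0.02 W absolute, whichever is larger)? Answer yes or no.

F·v = 7.567×3.204 = 24.2447 W.
(u² − w²)/2 = (114.6972 − 66.2078)/2 = 24.2447 W.
|Δ| = 0.0000;  2% of max(1, |F·v|) = 0.4849.

yes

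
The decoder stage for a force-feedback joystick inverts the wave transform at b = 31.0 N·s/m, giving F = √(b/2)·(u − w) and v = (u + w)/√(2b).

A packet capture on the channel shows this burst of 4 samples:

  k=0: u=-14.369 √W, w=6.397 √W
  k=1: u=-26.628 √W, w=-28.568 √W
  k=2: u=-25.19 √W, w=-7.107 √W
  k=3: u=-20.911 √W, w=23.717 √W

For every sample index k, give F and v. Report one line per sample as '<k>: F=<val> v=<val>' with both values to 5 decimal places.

k=0: u−w=-20.76600, u+w=-7.97200; √(b/2)=3.93700, √(2b)=7.87401; F=3.93700×(-20.766)=-81.75582, v=-7.97200/7.87401=-1.01245
k=1: u−w=1.94000, u+w=-55.19600; √(b/2)=3.93700, √(2b)=7.87401; F=3.93700×1.94=7.63779, v=-55.19600/7.87401=-7.00990
k=2: u−w=-18.08300, u+w=-32.29700; √(b/2)=3.93700, √(2b)=7.87401; F=3.93700×(-18.083)=-71.19284, v=-32.29700/7.87401=-4.10172
k=3: u−w=-44.62800, u+w=2.80600; √(b/2)=3.93700, √(2b)=7.87401; F=3.93700×(-44.628)=-175.70061, v=2.80600/7.87401=0.35636

0: F=-81.75582 v=-1.01245
1: F=7.63779 v=-7.00990
2: F=-71.19284 v=-4.10172
3: F=-175.70061 v=0.35636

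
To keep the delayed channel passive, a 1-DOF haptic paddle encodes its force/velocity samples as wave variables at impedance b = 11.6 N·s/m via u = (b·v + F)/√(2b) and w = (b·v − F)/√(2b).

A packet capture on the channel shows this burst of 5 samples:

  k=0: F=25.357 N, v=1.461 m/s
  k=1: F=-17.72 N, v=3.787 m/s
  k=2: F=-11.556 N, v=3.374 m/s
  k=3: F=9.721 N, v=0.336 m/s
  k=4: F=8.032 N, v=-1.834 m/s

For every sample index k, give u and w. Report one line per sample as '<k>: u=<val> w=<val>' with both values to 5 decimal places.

k=0: b·v=11.6×1.461=16.94760; √(2b)=4.81664; u=(16.94760+25.357)/4.81664=8.78301, w=(16.94760−25.357)/4.81664=-1.74591
k=1: b·v=11.6×3.787=43.92920; √(2b)=4.81664; u=(43.92920+(-17.72))/4.81664=5.44139, w=(43.92920−(-17.72))/4.81664=12.79922
k=2: b·v=11.6×3.374=39.13840; √(2b)=4.81664; u=(39.13840+(-11.556))/4.81664=5.72648, w=(39.13840−(-11.556))/4.81664=10.52485
k=3: b·v=11.6×0.336=3.89760; √(2b)=4.81664; u=(3.89760+9.721)/4.81664=2.82741, w=(3.89760−9.721)/4.81664=-1.20902
k=4: b·v=11.6×(-1.834)=-21.27440; √(2b)=4.81664; u=(-21.27440+8.032)/4.81664=-2.74930, w=(-21.27440−8.032)/4.81664=-6.08441

0: u=8.78301 w=-1.74591
1: u=5.44139 w=12.79922
2: u=5.72648 w=10.52485
3: u=2.82741 w=-1.20902
4: u=-2.74930 w=-6.08441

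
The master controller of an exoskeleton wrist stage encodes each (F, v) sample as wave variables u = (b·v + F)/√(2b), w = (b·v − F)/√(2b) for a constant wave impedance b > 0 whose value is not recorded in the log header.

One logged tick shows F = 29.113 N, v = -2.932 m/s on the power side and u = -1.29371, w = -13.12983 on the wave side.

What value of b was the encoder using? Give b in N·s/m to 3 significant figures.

b = 12.1 N·s/m

u + w = -14.42354;  u + w = √(2b)·v, so √(2b) = -14.42354/(-2.932) = 4.91935.
b = (√(2b))²/2 = 24.20002/2 = 12.10001.
(Check via u − w = 2F/√(2b): u − w = 11.83612, 2F/√(2b) = 11.83611.)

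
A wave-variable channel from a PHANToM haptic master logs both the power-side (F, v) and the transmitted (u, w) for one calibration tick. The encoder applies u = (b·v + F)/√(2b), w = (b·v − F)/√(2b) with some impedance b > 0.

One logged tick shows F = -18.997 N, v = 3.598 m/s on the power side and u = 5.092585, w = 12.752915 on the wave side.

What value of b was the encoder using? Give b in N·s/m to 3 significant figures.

u + w = 17.845500;  u + w = √(2b)·v, so √(2b) = 17.845500/3.598 = 4.959839.
b = (√(2b))²/2 = 24.600001/2 = 12.300000.
(Check via u − w = 2F/√(2b): u − w = -7.660330, 2F/√(2b) = -7.660330.)

b = 12.3 N·s/m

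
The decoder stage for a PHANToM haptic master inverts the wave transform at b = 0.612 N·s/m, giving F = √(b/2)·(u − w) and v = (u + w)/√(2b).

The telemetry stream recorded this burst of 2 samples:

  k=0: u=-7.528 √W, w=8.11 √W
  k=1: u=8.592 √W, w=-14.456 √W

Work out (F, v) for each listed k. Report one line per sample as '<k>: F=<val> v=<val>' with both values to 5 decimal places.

k=0: u−w=-15.63800, u+w=0.58200; √(b/2)=0.55317, √(2b)=1.10635; F=0.55317×(-15.638)=-8.65051, v=0.58200/1.10635=0.52606
k=1: u−w=23.04800, u+w=-5.86400; √(b/2)=0.55317, √(2b)=1.10635; F=0.55317×23.048=12.74952, v=-5.86400/1.10635=-5.30033

0: F=-8.65051 v=0.52606
1: F=12.74952 v=-5.30033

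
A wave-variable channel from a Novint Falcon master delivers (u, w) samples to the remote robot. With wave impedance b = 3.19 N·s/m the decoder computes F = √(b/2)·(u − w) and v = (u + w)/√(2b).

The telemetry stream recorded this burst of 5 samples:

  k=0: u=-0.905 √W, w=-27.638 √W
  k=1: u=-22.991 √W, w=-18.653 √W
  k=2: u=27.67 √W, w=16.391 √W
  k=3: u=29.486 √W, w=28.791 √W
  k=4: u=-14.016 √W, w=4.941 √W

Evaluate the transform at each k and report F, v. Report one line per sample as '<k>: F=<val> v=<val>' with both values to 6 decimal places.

0: F=33.761990 v=-11.300282
1: F=-5.478604 v=-16.487017
2: F=14.244622 v=17.443917
3: F=0.877739 v=23.072085
4: F=-23.941423 v=-3.592827

k=0: u−w=26.733000, u+w=-28.543000; √(b/2)=1.262933, √(2b)=2.525866; F=1.262933×26.733=33.761990, v=-28.543000/2.525866=-11.300282
k=1: u−w=-4.338000, u+w=-41.644000; √(b/2)=1.262933, √(2b)=2.525866; F=1.262933×(-4.338)=-5.478604, v=-41.644000/2.525866=-16.487017
k=2: u−w=11.279000, u+w=44.061000; √(b/2)=1.262933, √(2b)=2.525866; F=1.262933×11.279=14.244622, v=44.061000/2.525866=17.443917
k=3: u−w=0.695000, u+w=58.277000; √(b/2)=1.262933, √(2b)=2.525866; F=1.262933×0.695=0.877739, v=58.277000/2.525866=23.072085
k=4: u−w=-18.957000, u+w=-9.075000; √(b/2)=1.262933, √(2b)=2.525866; F=1.262933×(-18.957)=-23.941423, v=-9.075000/2.525866=-3.592827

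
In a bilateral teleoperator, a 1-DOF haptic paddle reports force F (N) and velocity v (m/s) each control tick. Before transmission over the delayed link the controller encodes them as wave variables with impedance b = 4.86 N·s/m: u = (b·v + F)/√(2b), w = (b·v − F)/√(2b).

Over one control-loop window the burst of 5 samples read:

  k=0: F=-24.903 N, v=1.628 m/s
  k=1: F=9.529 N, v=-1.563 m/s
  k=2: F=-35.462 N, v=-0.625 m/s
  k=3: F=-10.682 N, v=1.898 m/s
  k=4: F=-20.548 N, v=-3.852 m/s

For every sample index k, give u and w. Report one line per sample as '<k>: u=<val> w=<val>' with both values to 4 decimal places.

0: u=-5.4498 w=10.5254
1: u=0.6200 w=-5.4929
2: u=-12.3487 w=10.4002
3: u=-0.4676 w=6.3849
4: u=-12.5954 w=0.5861

k=0: b·v=4.86×1.628=7.9121; √(2b)=3.1177; u=(7.9121+(-24.903))/3.1177=-5.4498, w=(7.9121−(-24.903))/3.1177=10.5254
k=1: b·v=4.86×(-1.563)=-7.5962; √(2b)=3.1177; u=(-7.5962+9.529)/3.1177=0.6200, w=(-7.5962−9.529)/3.1177=-5.4929
k=2: b·v=4.86×(-0.625)=-3.0375; √(2b)=3.1177; u=(-3.0375+(-35.462))/3.1177=-12.3487, w=(-3.0375−(-35.462))/3.1177=10.4002
k=3: b·v=4.86×1.898=9.2243; √(2b)=3.1177; u=(9.2243+(-10.682))/3.1177=-0.4676, w=(9.2243−(-10.682))/3.1177=6.3849
k=4: b·v=4.86×(-3.852)=-18.7207; √(2b)=3.1177; u=(-18.7207+(-20.548))/3.1177=-12.5954, w=(-18.7207−(-20.548))/3.1177=0.5861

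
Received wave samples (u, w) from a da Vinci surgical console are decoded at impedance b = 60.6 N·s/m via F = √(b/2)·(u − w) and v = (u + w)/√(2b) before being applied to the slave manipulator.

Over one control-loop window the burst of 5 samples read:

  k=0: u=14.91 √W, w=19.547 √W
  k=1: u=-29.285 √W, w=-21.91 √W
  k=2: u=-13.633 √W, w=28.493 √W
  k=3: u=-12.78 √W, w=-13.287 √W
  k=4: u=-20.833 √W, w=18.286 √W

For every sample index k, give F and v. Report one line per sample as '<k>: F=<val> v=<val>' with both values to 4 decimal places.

0: F=-25.5246 v=3.1299
1: F=-40.5960 v=-4.6502
2: F=-231.8844 v=1.3498
3: F=2.7908 v=-2.3678
4: F=-215.3322 v=-0.2314

k=0: u−w=-4.6370, u+w=34.4570; √(b/2)=5.5045, √(2b)=11.0091; F=5.5045×(-4.637)=-25.5246, v=34.4570/11.0091=3.1299
k=1: u−w=-7.3750, u+w=-51.1950; √(b/2)=5.5045, √(2b)=11.0091; F=5.5045×(-7.375)=-40.5960, v=-51.1950/11.0091=-4.6502
k=2: u−w=-42.1260, u+w=14.8600; √(b/2)=5.5045, √(2b)=11.0091; F=5.5045×(-42.126)=-231.8844, v=14.8600/11.0091=1.3498
k=3: u−w=0.5070, u+w=-26.0670; √(b/2)=5.5045, √(2b)=11.0091; F=5.5045×0.507=2.7908, v=-26.0670/11.0091=-2.3678
k=4: u−w=-39.1190, u+w=-2.5470; √(b/2)=5.5045, √(2b)=11.0091; F=5.5045×(-39.119)=-215.3322, v=-2.5470/11.0091=-0.2314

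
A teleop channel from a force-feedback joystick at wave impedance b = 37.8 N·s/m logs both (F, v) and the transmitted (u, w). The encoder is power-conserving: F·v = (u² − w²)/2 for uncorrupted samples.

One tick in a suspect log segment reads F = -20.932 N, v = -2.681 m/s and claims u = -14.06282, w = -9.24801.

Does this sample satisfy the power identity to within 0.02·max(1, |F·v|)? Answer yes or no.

F·v = (-20.932)×(-2.681) = 56.11869 W.
(u² − w²)/2 = (197.76291 − 85.52569)/2 = 56.11861 W.
|Δ| = 0.00008;  2% of max(1, |F·v|) = 1.12237.

yes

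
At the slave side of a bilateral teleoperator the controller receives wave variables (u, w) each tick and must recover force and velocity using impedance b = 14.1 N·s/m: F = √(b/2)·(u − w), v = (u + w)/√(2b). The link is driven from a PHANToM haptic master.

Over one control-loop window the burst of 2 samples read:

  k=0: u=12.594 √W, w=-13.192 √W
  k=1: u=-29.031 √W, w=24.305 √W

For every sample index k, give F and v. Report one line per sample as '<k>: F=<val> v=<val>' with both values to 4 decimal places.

k=0: u−w=25.7860, u+w=-0.5980; √(b/2)=2.6552, √(2b)=5.3104; F=2.6552×25.786=68.4666, v=-0.5980/5.3104=-0.1126
k=1: u−w=-53.3360, u+w=-4.7260; √(b/2)=2.6552, √(2b)=5.3104; F=2.6552×(-53.336)=-141.6169, v=-4.7260/5.3104=-0.8900

0: F=68.4666 v=-0.1126
1: F=-141.6169 v=-0.8900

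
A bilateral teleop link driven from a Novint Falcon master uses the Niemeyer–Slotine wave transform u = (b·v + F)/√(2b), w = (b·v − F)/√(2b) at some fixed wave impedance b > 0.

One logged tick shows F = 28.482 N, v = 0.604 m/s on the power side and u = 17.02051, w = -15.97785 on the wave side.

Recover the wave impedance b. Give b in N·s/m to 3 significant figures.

u + w = 1.04266;  u + w = √(2b)·v, so √(2b) = 1.04266/0.604 = 1.72626.
b = (√(2b))²/2 = 2.97997/2 = 1.48998.
(Check via u − w = 2F/√(2b): u − w = 32.99836, 2F/√(2b) = 32.99854.)

b = 1.49 N·s/m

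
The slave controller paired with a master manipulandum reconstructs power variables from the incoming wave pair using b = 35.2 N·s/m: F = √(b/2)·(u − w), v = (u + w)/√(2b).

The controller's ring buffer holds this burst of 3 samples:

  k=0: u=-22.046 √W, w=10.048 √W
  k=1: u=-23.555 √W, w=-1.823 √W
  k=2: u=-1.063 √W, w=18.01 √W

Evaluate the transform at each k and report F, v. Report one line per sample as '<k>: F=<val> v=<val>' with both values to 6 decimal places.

0: F=-134.641885 v=-1.429956
1: F=-91.170856 v=-3.024622
2: F=-80.015725 v=2.019791

k=0: u−w=-32.094000, u+w=-11.998000; √(b/2)=4.195235, √(2b)=8.390471; F=4.195235×(-32.094)=-134.641885, v=-11.998000/8.390471=-1.429956
k=1: u−w=-21.732000, u+w=-25.378000; √(b/2)=4.195235, √(2b)=8.390471; F=4.195235×(-21.732)=-91.170856, v=-25.378000/8.390471=-3.024622
k=2: u−w=-19.073000, u+w=16.947000; √(b/2)=4.195235, √(2b)=8.390471; F=4.195235×(-19.073)=-80.015725, v=16.947000/8.390471=2.019791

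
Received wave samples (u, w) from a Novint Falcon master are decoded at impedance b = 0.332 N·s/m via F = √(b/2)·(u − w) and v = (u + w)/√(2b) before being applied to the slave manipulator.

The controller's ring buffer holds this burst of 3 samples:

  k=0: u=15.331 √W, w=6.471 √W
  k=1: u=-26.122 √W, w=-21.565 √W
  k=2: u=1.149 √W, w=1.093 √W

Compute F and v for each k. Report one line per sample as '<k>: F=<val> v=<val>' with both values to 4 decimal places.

k=0: u−w=8.8600, u+w=21.8020; √(b/2)=0.4074, √(2b)=0.8149; F=0.4074×8.86=3.6098, v=21.8020/0.8149=26.7555
k=1: u−w=-4.5570, u+w=-47.6870; √(b/2)=0.4074, √(2b)=0.8149; F=0.4074×(-4.557)=-1.8567, v=-47.6870/0.8149=-58.5216
k=2: u−w=0.0560, u+w=2.2420; √(b/2)=0.4074, √(2b)=0.8149; F=0.4074×0.056=0.0228, v=2.2420/0.8149=2.7514

0: F=3.6098 v=26.7555
1: F=-1.8567 v=-58.5216
2: F=0.0228 v=2.7514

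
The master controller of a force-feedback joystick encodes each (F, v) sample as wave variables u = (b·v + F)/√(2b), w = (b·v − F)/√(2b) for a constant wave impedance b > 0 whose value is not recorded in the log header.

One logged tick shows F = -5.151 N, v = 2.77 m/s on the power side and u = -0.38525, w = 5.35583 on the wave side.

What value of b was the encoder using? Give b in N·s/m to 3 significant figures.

b = 1.61 N·s/m

u + w = 4.9706;  u + w = √(2b)·v, so √(2b) = 4.9706/2.77 = 1.7944.
b = (√(2b))²/2 = 3.2200/2 = 1.6100.
(Check via u − w = 2F/√(2b): u − w = -5.7411, 2F/√(2b) = -5.7411.)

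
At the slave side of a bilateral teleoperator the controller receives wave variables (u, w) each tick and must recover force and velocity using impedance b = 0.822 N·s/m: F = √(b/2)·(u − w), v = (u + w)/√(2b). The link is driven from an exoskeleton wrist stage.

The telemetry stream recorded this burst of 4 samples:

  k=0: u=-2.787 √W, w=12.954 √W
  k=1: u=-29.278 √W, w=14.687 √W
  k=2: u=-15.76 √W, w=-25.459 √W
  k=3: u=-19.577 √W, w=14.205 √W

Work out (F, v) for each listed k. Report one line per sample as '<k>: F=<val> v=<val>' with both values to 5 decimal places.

k=0: u−w=-15.74100, u+w=10.16700; √(b/2)=0.64109, √(2b)=1.28219; F=0.64109×(-15.741)=-10.09144, v=10.16700/1.28219=7.92943
k=1: u−w=-43.96500, u+w=-14.59100; √(b/2)=0.64109, √(2b)=1.28219; F=0.64109×(-43.965)=-28.18565, v=-14.59100/1.28219=-11.37979
k=2: u−w=9.69900, u+w=-41.21900; √(b/2)=0.64109, √(2b)=1.28219; F=0.64109×9.699=6.21796, v=-41.21900/1.28219=-32.14745
k=3: u−w=-33.78200, u+w=-5.37200; √(b/2)=0.64109, √(2b)=1.28219; F=0.64109×(-33.782)=-21.65740, v=-5.37200/1.28219=-4.18972

0: F=-10.09144 v=7.92943
1: F=-28.18565 v=-11.37979
2: F=6.21796 v=-32.14745
3: F=-21.65740 v=-4.18972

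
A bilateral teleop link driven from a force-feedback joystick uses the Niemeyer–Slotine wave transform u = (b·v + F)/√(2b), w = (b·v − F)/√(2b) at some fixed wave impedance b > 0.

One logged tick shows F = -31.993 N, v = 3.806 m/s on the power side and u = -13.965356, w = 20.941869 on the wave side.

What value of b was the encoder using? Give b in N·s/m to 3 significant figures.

u + w = 6.976513;  u + w = √(2b)·v, so √(2b) = 6.976513/3.806 = 1.833030.
b = (√(2b))²/2 = 3.360000/2 = 1.680000.
(Check via u − w = 2F/√(2b): u − w = -34.907225, 2F/√(2b) = -34.907226.)

b = 1.68 N·s/m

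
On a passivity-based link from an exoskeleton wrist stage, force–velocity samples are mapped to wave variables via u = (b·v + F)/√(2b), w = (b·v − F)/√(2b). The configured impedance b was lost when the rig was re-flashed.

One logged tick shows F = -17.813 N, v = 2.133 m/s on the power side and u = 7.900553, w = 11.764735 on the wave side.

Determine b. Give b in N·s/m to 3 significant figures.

b = 42.5 N·s/m

u + w = 19.665288;  u + w = √(2b)·v, so √(2b) = 19.665288/2.133 = 9.219544.
b = (√(2b))²/2 = 84.999997/2 = 42.499999.
(Check via u − w = 2F/√(2b): u − w = -3.864182, 2F/√(2b) = -3.864182.)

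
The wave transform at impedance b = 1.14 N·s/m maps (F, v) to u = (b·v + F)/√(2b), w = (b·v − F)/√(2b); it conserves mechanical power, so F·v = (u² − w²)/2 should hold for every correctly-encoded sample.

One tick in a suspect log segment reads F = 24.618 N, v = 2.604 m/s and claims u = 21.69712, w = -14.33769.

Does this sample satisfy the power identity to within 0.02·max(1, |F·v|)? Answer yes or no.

F·v = 24.618×2.604 = 64.1053 W.
(u² − w²)/2 = (470.7650 − 205.5694)/2 = 132.5978 W.
|Δ| = 68.4926;  2% of max(1, |F·v|) = 1.2821.

no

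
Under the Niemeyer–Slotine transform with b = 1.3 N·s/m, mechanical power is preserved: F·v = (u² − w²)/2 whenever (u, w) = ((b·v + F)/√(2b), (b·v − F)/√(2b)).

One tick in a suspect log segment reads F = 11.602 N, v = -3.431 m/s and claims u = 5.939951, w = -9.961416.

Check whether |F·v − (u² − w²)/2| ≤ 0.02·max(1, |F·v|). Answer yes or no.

no

F·v = 11.602×(-3.431) = -39.806462 W.
(u² − w²)/2 = (35.283018 − 99.229809)/2 = -31.973395 W.
|Δ| = 7.833067;  2% of max(1, |F·v|) = 0.796129.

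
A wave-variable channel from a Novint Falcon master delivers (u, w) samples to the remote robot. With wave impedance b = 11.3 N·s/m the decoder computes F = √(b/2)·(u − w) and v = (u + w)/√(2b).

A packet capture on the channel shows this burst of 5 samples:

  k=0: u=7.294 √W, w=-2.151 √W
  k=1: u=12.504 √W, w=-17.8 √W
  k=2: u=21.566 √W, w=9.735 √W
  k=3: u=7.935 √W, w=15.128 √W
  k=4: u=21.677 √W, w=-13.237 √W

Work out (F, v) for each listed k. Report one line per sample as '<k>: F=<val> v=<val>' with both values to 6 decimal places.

0: F=22.450509 v=1.081838
1: F=72.031786 v=-1.114022
2: F=28.121966 v=6.584215
3: F=-17.097566 v=4.851339
4: F=82.989631 v=1.775367

k=0: u−w=9.445000, u+w=5.143000; √(b/2)=2.376973, √(2b)=4.753946; F=2.376973×9.445=22.450509, v=5.143000/4.753946=1.081838
k=1: u−w=30.304000, u+w=-5.296000; √(b/2)=2.376973, √(2b)=4.753946; F=2.376973×30.304=72.031786, v=-5.296000/4.753946=-1.114022
k=2: u−w=11.831000, u+w=31.301000; √(b/2)=2.376973, √(2b)=4.753946; F=2.376973×11.831=28.121966, v=31.301000/4.753946=6.584215
k=3: u−w=-7.193000, u+w=23.063000; √(b/2)=2.376973, √(2b)=4.753946; F=2.376973×(-7.193)=-17.097566, v=23.063000/4.753946=4.851339
k=4: u−w=34.914000, u+w=8.440000; √(b/2)=2.376973, √(2b)=4.753946; F=2.376973×34.914=82.989631, v=8.440000/4.753946=1.775367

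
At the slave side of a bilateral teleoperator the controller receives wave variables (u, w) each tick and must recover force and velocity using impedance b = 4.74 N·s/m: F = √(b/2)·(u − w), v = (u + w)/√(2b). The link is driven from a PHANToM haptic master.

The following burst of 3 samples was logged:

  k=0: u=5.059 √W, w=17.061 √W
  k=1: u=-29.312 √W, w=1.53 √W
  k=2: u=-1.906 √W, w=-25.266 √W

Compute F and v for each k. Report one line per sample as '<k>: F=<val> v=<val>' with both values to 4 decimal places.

0: F=-18.4768 v=7.1842
1: F=-47.4807 v=-9.0232
2: F=35.9623 v=-8.8251

k=0: u−w=-12.0020, u+w=22.1200; √(b/2)=1.5395, √(2b)=3.0790; F=1.5395×(-12.002)=-18.4768, v=22.1200/3.0790=7.1842
k=1: u−w=-30.8420, u+w=-27.7820; √(b/2)=1.5395, √(2b)=3.0790; F=1.5395×(-30.842)=-47.4807, v=-27.7820/3.0790=-9.0232
k=2: u−w=23.3600, u+w=-27.1720; √(b/2)=1.5395, √(2b)=3.0790; F=1.5395×23.36=35.9623, v=-27.1720/3.0790=-8.8251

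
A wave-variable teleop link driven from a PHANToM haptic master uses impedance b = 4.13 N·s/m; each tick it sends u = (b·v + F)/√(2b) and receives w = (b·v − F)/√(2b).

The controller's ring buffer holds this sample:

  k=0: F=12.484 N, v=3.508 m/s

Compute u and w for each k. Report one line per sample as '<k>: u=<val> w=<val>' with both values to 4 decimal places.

k=0: b·v=4.13×3.508=14.4880; √(2b)=2.8740; u=(14.4880+12.484)/2.8740=9.3848, w=(14.4880−12.484)/2.8740=0.6973

0: u=9.3848 w=0.6973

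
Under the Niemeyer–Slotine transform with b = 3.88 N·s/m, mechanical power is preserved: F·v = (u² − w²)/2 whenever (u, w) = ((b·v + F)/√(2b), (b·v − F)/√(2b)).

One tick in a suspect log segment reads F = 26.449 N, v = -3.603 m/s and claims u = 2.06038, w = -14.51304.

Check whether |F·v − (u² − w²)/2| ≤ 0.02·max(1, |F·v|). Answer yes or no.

F·v = 26.449×(-3.603) = -95.2957 W.
(u² − w²)/2 = (4.2452 − 210.6283)/2 = -103.1916 W.
|Δ| = 7.8958;  2% of max(1, |F·v|) = 1.9059.

no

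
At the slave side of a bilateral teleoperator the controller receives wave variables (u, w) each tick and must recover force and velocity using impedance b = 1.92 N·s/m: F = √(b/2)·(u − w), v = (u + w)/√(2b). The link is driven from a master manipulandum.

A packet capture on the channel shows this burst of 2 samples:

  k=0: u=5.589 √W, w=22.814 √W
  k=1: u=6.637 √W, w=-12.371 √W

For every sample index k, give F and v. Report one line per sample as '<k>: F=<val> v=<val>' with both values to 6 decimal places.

k=0: u−w=-17.225000, u+w=28.403000; √(b/2)=0.979796, √(2b)=1.959592; F=0.979796×(-17.225)=-16.876984, v=28.403000/1.959592=14.494345
k=1: u−w=19.008000, u+w=-5.734000; √(b/2)=0.979796, √(2b)=1.959592; F=0.979796×19.008=18.623960, v=-5.734000/1.959592=-2.926120

0: F=-16.876984 v=14.494345
1: F=18.623960 v=-2.926120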